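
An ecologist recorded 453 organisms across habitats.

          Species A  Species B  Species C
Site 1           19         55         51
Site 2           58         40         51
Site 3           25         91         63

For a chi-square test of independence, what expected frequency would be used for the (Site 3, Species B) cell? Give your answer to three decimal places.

73.497

Row total (Site 3) = 179; column total (Species B) = 186; grand total N = 453.
Expected count = (row total × column total) / N = 179 × 186 / 453 = 73.497.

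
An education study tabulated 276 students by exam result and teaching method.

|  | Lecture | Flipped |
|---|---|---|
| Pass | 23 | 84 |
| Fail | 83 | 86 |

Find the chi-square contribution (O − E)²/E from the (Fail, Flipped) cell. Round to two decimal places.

Row total (Fail) = 169; column total (Flipped) = 170; N = 276.
Expected count E = 169 × 170 / 276 = 104.094.
Contribution = (O − E)²/E = (86 − 104.094)² / 104.094 = 3.15.

3.15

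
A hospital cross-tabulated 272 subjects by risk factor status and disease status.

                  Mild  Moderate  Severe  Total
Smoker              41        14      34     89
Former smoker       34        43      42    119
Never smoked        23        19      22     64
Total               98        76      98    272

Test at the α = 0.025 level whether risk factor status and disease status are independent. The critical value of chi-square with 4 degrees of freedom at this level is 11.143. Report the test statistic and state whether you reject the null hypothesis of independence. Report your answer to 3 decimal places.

12.188; reject H₀

Grand total N = 272.
Expected counts (row total × column total / N):
  Smoker, Mild: 89×98/272 = 32.06618
  Smoker, Moderate: 89×76/272 = 24.86765
  Smoker, Severe: 89×98/272 = 32.06618
  Former smoker, Mild: 119×98/272 = 42.87500
  Former smoker, Moderate: 119×76/272 = 33.25000
  Former smoker, Severe: 119×98/272 = 42.87500
  Never smoked, Mild: 64×98/272 = 23.05882
  Never smoked, Moderate: 64×76/272 = 17.88235
  Never smoked, Severe: 64×98/272 = 23.05882
Contributions (O − E)²/E:
  (41 − 32.06618)²/32.06618 = 2.4890
  (14 − 24.86765)²/24.86765 = 4.7494
  (34 − 32.06618)²/32.06618 = 0.1166
  (34 − 42.87500)²/42.87500 = 1.8371
  (43 − 33.25000)²/33.25000 = 2.8590
  (42 − 42.87500)²/42.87500 = 0.0179
  (23 − 23.05882)²/23.05882 = 0.0002
  (19 − 17.88235)²/17.88235 = 0.0699
  (22 − 23.05882)²/23.05882 = 0.0486
χ² = 2.4890 + 4.7494 + 0.1166 + 1.8371 + 2.8590 + 0.0179 + 0.0002 + 0.0699 + 0.0486 = 12.188
df = (3−1)(3−1) = 4. Since 12.188 > 11.143, reject the null hypothesis of independence at α = 0.025.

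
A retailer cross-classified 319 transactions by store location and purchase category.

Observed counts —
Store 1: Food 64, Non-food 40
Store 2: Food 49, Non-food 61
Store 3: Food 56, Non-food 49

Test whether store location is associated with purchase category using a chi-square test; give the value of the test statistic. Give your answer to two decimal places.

Row totals: 104, 110, 105. Column totals: 169, 150. Grand total N = 319.
Expected counts (row total × column total / N):
  Store 1, Food: 104×169/319 = 55.097
  Store 1, Non-food: 104×150/319 = 48.903
  Store 2, Food: 110×169/319 = 58.276
  Store 2, Non-food: 110×150/319 = 51.724
  Store 3, Food: 105×169/319 = 55.627
  Store 3, Non-food: 105×150/319 = 49.373
Contributions (O − E)²/E:
  (64 − 55.097)²/55.097 = 1.4386
  (40 − 48.903)²/48.903 = 1.6208
  (49 − 58.276)²/58.276 = 1.4765
  (61 − 51.724)²/51.724 = 1.6635
  (56 − 55.627)²/55.627 = 0.0025
  (49 − 49.373)²/49.373 = 0.0028
χ² = 1.4386 + 1.6208 + 1.4765 + 1.6635 + 0.0025 + 0.0028 = 6.20

6.20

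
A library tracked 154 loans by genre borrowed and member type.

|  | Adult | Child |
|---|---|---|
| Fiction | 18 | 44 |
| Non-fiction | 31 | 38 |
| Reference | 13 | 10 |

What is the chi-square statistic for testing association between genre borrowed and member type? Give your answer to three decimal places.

6.404

Row totals: 62, 69, 23. Column totals: 62, 92. Grand total N = 154.
Expected counts (row total × column total / N):
  Fiction, Adult: 62×62/154 = 24.9610
  Fiction, Child: 62×92/154 = 37.0390
  Non-fiction, Adult: 69×62/154 = 27.7792
  Non-fiction, Child: 69×92/154 = 41.2208
  Reference, Adult: 23×62/154 = 9.2597
  Reference, Child: 23×92/154 = 13.7403
Contributions (O − E)²/E:
  (18 − 24.9610)²/24.9610 = 1.9412
  (44 − 37.0390)²/37.0390 = 1.3082
  (31 − 27.7792)²/27.7792 = 0.3734
  (38 − 41.2208)²/41.2208 = 0.2517
  (13 − 9.2597)²/9.2597 = 1.5108
  (10 − 13.7403)²/13.7403 = 1.0182
χ² = 1.9412 + 1.3082 + 0.3734 + 0.2517 + 1.5108 + 1.0182 = 6.404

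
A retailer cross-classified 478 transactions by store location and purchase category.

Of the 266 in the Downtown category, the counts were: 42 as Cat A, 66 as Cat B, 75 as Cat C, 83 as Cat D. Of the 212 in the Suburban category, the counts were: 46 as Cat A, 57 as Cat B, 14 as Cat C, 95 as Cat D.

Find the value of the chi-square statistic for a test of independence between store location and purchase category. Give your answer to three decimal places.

Row totals: 266, 212. Column totals: 88, 123, 89, 178. Grand total N = 478.
Expected counts (row total × column total / N):
  Downtown, Cat A: 266×88/478 = 48.9707
  Downtown, Cat B: 266×123/478 = 68.4477
  Downtown, Cat C: 266×89/478 = 49.5272
  Downtown, Cat D: 266×178/478 = 99.0544
  Suburban, Cat A: 212×88/478 = 39.0293
  Suburban, Cat B: 212×123/478 = 54.5523
  Suburban, Cat C: 212×89/478 = 39.4728
  Suburban, Cat D: 212×178/478 = 78.9456
Contributions (O − E)²/E:
  (42 − 48.9707)²/48.9707 = 0.9922
  (66 − 68.4477)²/68.4477 = 0.0875
  (75 − 49.5272)²/49.5272 = 13.1012
  (83 − 99.0544)²/99.0544 = 2.6020
  (46 − 39.0293)²/39.0293 = 1.2450
  (57 − 54.5523)²/54.5523 = 0.1098
  (14 − 39.4728)²/39.4728 = 16.4382
  (95 − 78.9456)²/78.9456 = 3.2648
χ² = 0.9922 + 0.0875 + 13.1012 + 2.6020 + 1.2450 + 0.1098 + 16.4382 + 3.2648 = 37.841

37.841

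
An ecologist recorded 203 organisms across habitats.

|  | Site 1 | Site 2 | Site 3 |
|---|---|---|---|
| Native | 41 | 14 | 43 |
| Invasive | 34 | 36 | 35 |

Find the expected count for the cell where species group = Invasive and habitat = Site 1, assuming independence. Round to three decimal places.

38.793

Row total (Invasive) = 105; column total (Site 1) = 75; grand total N = 203.
Expected count = (row total × column total) / N = 105 × 75 / 203 = 38.793.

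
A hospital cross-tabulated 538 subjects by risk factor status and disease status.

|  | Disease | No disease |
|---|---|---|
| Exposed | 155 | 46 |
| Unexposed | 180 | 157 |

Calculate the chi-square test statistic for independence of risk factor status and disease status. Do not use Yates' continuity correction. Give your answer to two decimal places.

30.10

Row totals: 201, 337. Column totals: 335, 203. Grand total N = 538.
Expected counts (row total × column total / N):
  Exposed, Disease: 201×335/538 = 125.158
  Exposed, No disease: 201×203/538 = 75.842
  Unexposed, Disease: 337×335/538 = 209.842
  Unexposed, No disease: 337×203/538 = 127.158
Contributions (O − E)²/E:
  (155 − 125.158)²/125.158 = 7.1154
  (46 − 75.842)²/75.842 = 11.7421
  (180 − 209.842)²/209.842 = 4.2439
  (157 − 127.158)²/127.158 = 7.0035
χ² = 7.1154 + 11.7421 + 4.2439 + 7.0035 = 30.10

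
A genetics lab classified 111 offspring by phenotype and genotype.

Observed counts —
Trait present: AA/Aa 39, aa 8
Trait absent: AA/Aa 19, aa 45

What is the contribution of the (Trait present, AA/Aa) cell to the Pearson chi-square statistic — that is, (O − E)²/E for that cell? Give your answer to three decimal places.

8.492

Row total (Trait present) = 47; column total (AA/Aa) = 58; N = 111.
Expected count E = 47 × 58 / 111 = 24.5586.
Contribution = (O − E)²/E = (39 − 24.5586)² / 24.5586 = 8.492.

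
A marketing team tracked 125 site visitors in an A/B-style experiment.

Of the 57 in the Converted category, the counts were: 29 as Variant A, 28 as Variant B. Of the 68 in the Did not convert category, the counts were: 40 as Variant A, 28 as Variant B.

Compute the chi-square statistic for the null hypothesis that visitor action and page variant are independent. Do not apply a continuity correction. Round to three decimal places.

Row totals: 57, 68. Column totals: 69, 56. Grand total N = 125.
Expected counts (row total × column total / N):
  Converted, Variant A: 57×69/125 = 31.4640
  Converted, Variant B: 57×56/125 = 25.5360
  Did not convert, Variant A: 68×69/125 = 37.5360
  Did not convert, Variant B: 68×56/125 = 30.4640
Contributions (O − E)²/E:
  (29 − 31.4640)²/31.4640 = 0.1930
  (28 − 25.5360)²/25.5360 = 0.2378
  (40 − 37.5360)²/37.5360 = 0.1617
  (28 − 30.4640)²/30.4640 = 0.1993
χ² = 0.1930 + 0.2378 + 0.1617 + 0.1993 = 0.792

0.792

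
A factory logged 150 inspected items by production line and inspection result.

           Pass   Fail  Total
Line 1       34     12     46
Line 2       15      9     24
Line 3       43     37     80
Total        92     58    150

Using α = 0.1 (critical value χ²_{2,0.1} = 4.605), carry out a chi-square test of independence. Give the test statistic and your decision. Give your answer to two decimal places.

5.02; reject H₀

Grand total N = 150.
Expected counts (row total × column total / N):
  Line 1, Pass: 46×92/150 = 28.213
  Line 1, Fail: 46×58/150 = 17.787
  Line 2, Pass: 24×92/150 = 14.720
  Line 2, Fail: 24×58/150 = 9.280
  Line 3, Pass: 80×92/150 = 49.067
  Line 3, Fail: 80×58/150 = 30.933
Contributions (O − E)²/E:
  (34 − 28.213)²/28.213 = 1.1870
  (12 − 17.787)²/17.787 = 1.8828
  (15 − 14.720)²/14.720 = 0.0053
  (9 − 9.280)²/9.280 = 0.0084
  (43 − 49.067)²/49.067 = 0.7502
  (37 − 30.933)²/30.933 = 1.1899
χ² = 1.1870 + 1.8828 + 0.0053 + 0.0084 + 0.7502 + 1.1899 = 5.02
df = (3−1)(2−1) = 2. Since 5.02 > 4.605, reject the null hypothesis of independence at α = 0.1.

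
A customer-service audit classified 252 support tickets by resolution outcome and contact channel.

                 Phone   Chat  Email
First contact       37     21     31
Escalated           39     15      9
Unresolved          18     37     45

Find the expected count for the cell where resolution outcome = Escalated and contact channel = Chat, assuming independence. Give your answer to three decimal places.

18.250

Row total (Escalated) = 63; column total (Chat) = 73; grand total N = 252.
Expected count = (row total × column total) / N = 63 × 73 / 252 = 18.250.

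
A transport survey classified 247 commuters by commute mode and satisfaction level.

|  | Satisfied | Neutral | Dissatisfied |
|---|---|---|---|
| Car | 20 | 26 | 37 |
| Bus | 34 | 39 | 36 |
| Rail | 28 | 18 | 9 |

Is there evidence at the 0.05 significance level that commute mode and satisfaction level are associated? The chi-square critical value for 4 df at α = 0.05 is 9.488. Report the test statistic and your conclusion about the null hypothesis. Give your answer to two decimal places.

15.63; reject H₀

Row totals: 83, 109, 55. Column totals: 82, 83, 82. Grand total N = 247.
Expected counts (row total × column total / N):
  Car, Satisfied: 83×82/247 = 27.555
  Car, Neutral: 83×83/247 = 27.891
  Car, Dissatisfied: 83×82/247 = 27.555
  Bus, Satisfied: 109×82/247 = 36.186
  Bus, Neutral: 109×83/247 = 36.628
  Bus, Dissatisfied: 109×82/247 = 36.186
  Rail, Satisfied: 55×82/247 = 18.259
  Rail, Neutral: 55×83/247 = 18.482
  Rail, Dissatisfied: 55×82/247 = 18.259
Contributions (O − E)²/E:
  (20 − 27.555)²/27.555 = 2.0714
  (26 − 27.891)²/27.891 = 0.1282
  (37 − 27.555)²/27.555 = 3.2375
  (34 − 36.186)²/36.186 = 0.1321
  (39 − 36.628)²/36.628 = 0.1536
  (36 − 36.186)²/36.186 = 0.0010
  (28 − 18.259)²/18.259 = 5.1967
  (18 − 18.482)²/18.482 = 0.0126
  (9 − 18.259)²/18.259 = 4.6952
χ² = 2.0714 + 0.1282 + 3.2375 + 0.1321 + 0.1536 + 0.0010 + 5.1967 + 0.0126 + 4.6952 = 15.63
df = (3−1)(3−1) = 4. Since 15.63 > 9.488, reject the null hypothesis of independence at α = 0.05.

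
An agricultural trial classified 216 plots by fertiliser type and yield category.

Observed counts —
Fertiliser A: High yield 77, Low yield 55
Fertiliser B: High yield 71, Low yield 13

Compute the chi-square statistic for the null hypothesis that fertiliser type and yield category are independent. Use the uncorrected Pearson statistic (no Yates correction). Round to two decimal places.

16.32

Row totals: 132, 84. Column totals: 148, 68. Grand total N = 216.
Expected counts (row total × column total / N):
  Fertiliser A, High yield: 132×148/216 = 90.4444
  Fertiliser A, Low yield: 132×68/216 = 41.5556
  Fertiliser B, High yield: 84×148/216 = 57.5556
  Fertiliser B, Low yield: 84×68/216 = 26.4444
Contributions (O − E)²/E:
  (77 − 90.4444)²/90.4444 = 1.9985
  (55 − 41.5556)²/41.5556 = 4.3496
  (71 − 57.5556)²/57.5556 = 3.1405
  (13 − 26.4444)²/26.4444 = 6.8352
χ² = 1.9985 + 4.3496 + 3.1405 + 6.8352 = 16.32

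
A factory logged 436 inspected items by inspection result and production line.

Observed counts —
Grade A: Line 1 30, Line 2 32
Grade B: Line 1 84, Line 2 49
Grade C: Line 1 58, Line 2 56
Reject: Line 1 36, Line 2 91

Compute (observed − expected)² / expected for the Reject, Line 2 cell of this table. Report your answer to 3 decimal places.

Row total (Reject) = 127; column total (Line 2) = 228; N = 436.
Expected count E = 127 × 228 / 436 = 66.4128.
Contribution = (O − E)²/E = (91 − 66.4128)² / 66.4128 = 9.103.

9.103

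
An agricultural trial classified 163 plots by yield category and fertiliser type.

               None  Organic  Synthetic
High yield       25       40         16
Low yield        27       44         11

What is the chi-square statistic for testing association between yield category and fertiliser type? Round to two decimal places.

1.19

Row totals: 81, 82. Column totals: 52, 84, 27. Grand total N = 163.
Expected counts (row total × column total / N):
  High yield, None: 81×52/163 = 25.840
  High yield, Organic: 81×84/163 = 41.742
  High yield, Synthetic: 81×27/163 = 13.417
  Low yield, None: 82×52/163 = 26.160
  Low yield, Organic: 82×84/163 = 42.258
  Low yield, Synthetic: 82×27/163 = 13.583
Contributions (O − E)²/E:
  (25 − 25.840)²/25.840 = 0.0273
  (40 − 41.742)²/41.742 = 0.0727
  (16 − 13.417)²/13.417 = 0.4973
  (27 − 26.160)²/26.160 = 0.0270
  (44 − 42.258)²/42.258 = 0.0718
  (11 − 13.583)²/13.583 = 0.4912
χ² = 0.0273 + 0.0727 + 0.4973 + 0.0270 + 0.0718 + 0.4912 = 1.19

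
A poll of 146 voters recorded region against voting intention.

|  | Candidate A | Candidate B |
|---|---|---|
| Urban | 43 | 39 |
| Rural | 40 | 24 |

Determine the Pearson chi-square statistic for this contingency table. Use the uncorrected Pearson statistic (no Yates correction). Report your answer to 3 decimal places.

Row totals: 82, 64. Column totals: 83, 63. Grand total N = 146.
Expected counts (row total × column total / N):
  Urban, Candidate A: 82×83/146 = 46.6164
  Urban, Candidate B: 82×63/146 = 35.3836
  Rural, Candidate A: 64×83/146 = 36.3836
  Rural, Candidate B: 64×63/146 = 27.6164
Contributions (O − E)²/E:
  (43 − 46.6164)²/46.6164 = 0.2806
  (39 − 35.3836)²/35.3836 = 0.3696
  (40 − 36.3836)²/36.3836 = 0.3595
  (24 − 27.6164)²/27.6164 = 0.4736
χ² = 0.2806 + 0.3696 + 0.3595 + 0.4736 = 1.483

1.483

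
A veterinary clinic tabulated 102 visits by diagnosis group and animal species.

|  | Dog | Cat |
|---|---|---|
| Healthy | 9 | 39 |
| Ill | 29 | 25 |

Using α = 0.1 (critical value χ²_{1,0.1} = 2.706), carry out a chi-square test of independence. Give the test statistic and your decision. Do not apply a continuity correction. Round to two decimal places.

Row totals: 48, 54. Column totals: 38, 64. Grand total N = 102.
Expected counts (row total × column total / N):
  Healthy, Dog: 48×38/102 = 17.882
  Healthy, Cat: 48×64/102 = 30.118
  Ill, Dog: 54×38/102 = 20.118
  Ill, Cat: 54×64/102 = 33.882
Contributions (O − E)²/E:
  (9 − 17.882)²/17.882 = 4.4117
  (39 − 30.118)²/30.118 = 2.6194
  (29 − 20.118)²/20.118 = 3.9214
  (25 − 33.882)²/33.882 = 2.3284
χ² = 4.4117 + 2.6194 + 3.9214 + 2.3284 = 13.28
df = (2−1)(2−1) = 1. Since 13.28 > 2.706, reject the null hypothesis of independence at α = 0.1.

13.28; reject H₀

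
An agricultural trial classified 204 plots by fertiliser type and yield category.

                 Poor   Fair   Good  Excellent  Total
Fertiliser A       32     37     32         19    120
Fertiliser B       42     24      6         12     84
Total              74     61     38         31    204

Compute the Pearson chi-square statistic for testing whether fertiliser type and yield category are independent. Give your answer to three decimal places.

17.690

Grand total N = 204.
Expected counts (row total × column total / N):
  Fertiliser A, Poor: 120×74/204 = 43.52941
  Fertiliser A, Fair: 120×61/204 = 35.88235
  Fertiliser A, Good: 120×38/204 = 22.35294
  Fertiliser A, Excellent: 120×31/204 = 18.23529
  Fertiliser B, Poor: 84×74/204 = 30.47059
  Fertiliser B, Fair: 84×61/204 = 25.11765
  Fertiliser B, Good: 84×38/204 = 15.64706
  Fertiliser B, Excellent: 84×31/204 = 12.76471
Contributions (O − E)²/E:
  (32 − 43.52941)²/43.52941 = 3.0537
  (37 − 35.88235)²/35.88235 = 0.0348
  (32 − 22.35294)²/22.35294 = 4.1635
  (19 − 18.23529)²/18.23529 = 0.0321
  (42 − 30.47059)²/30.47059 = 4.3625
  (24 − 25.11765)²/25.11765 = 0.0497
  (6 − 15.64706)²/15.64706 = 5.9478
  (12 − 12.76471)²/12.76471 = 0.0458
χ² = 3.0537 + 0.0348 + 4.1635 + 0.0321 + 4.3625 + 0.0497 + 5.9478 + 0.0458 = 17.690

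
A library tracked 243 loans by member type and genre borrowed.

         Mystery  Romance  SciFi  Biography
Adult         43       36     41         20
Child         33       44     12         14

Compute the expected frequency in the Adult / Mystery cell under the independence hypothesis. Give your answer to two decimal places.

Row total (Adult) = 140; column total (Mystery) = 76; grand total N = 243.
Expected count = (row total × column total) / N = 140 × 76 / 243 = 43.79.

43.79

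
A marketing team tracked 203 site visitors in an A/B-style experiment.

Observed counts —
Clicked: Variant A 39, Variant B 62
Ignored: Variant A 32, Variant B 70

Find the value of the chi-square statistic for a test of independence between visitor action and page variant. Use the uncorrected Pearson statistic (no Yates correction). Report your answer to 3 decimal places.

1.170

Row totals: 101, 102. Column totals: 71, 132. Grand total N = 203.
Expected counts (row total × column total / N):
  Clicked, Variant A: 101×71/203 = 35.3251
  Clicked, Variant B: 101×132/203 = 65.6749
  Ignored, Variant A: 102×71/203 = 35.6749
  Ignored, Variant B: 102×132/203 = 66.3251
Contributions (O − E)²/E:
  (39 − 35.3251)²/35.3251 = 0.3823
  (62 − 65.6749)²/65.6749 = 0.2056
  (32 − 35.6749)²/35.6749 = 0.3786
  (70 − 66.3251)²/66.3251 = 0.2036
χ² = 0.3823 + 0.2056 + 0.3786 + 0.2036 = 1.170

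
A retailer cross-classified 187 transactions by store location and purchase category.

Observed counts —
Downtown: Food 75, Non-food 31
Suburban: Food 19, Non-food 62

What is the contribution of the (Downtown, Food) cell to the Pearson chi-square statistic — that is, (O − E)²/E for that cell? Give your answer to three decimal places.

Row total (Downtown) = 106; column total (Food) = 94; N = 187.
Expected count E = 106 × 94 / 187 = 53.2834.
Contribution = (O − E)²/E = (75 − 53.2834)² / 53.2834 = 8.851.

8.851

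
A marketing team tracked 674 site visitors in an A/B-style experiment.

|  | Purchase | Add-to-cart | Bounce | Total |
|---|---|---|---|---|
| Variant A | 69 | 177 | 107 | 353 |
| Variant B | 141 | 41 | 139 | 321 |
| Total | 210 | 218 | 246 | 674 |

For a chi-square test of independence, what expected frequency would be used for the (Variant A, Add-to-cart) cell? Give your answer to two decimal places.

Row total (Variant A) = 353; column total (Add-to-cart) = 218; grand total N = 674.
Expected count = (row total × column total) / N = 353 × 218 / 674 = 114.18.

114.18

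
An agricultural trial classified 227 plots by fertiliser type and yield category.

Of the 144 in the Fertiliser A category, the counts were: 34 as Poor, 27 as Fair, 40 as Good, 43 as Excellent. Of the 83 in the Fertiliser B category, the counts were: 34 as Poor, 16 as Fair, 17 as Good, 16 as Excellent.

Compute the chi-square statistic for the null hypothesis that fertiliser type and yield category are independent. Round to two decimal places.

Row totals: 144, 83. Column totals: 68, 43, 57, 59. Grand total N = 227.
Expected counts (row total × column total / N):
  Fertiliser A, Poor: 144×68/227 = 43.137
  Fertiliser A, Fair: 144×43/227 = 27.278
  Fertiliser A, Good: 144×57/227 = 36.159
  Fertiliser A, Excellent: 144×59/227 = 37.427
  Fertiliser B, Poor: 83×68/227 = 24.863
  Fertiliser B, Fair: 83×43/227 = 15.722
  Fertiliser B, Good: 83×57/227 = 20.841
  Fertiliser B, Excellent: 83×59/227 = 21.573
Contributions (O − E)²/E:
  (34 − 43.137)²/43.137 = 1.9353
  (27 − 27.278)²/27.278 = 0.0028
  (40 − 36.159)²/36.159 = 0.4080
  (43 − 37.427)²/37.427 = 0.8298
  (34 − 24.863)²/24.863 = 3.3578
  (16 − 15.722)²/15.722 = 0.0049
  (17 − 20.841)²/20.841 = 0.7079
  (16 − 21.573)²/21.573 = 1.4397
χ² = 1.9353 + 0.0028 + 0.4080 + 0.8298 + 3.3578 + 0.0049 + 0.7079 + 1.4397 = 8.69

8.69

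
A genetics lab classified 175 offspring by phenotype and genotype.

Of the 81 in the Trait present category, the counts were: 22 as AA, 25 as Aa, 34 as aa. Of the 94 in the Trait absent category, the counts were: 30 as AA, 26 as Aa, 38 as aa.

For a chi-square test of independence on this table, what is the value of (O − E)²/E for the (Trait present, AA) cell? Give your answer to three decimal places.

Row total (Trait present) = 81; column total (AA) = 52; N = 175.
Expected count E = 81 × 52 / 175 = 24.0686.
Contribution = (O − E)²/E = (22 − 24.0686)² / 24.0686 = 0.178.

0.178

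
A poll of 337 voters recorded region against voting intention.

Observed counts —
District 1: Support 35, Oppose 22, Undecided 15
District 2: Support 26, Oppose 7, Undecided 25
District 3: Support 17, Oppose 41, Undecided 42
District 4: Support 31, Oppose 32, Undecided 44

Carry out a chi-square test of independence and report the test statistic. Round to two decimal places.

33.25

Row totals: 72, 58, 100, 107. Column totals: 109, 102, 126. Grand total N = 337.
Expected counts (row total × column total / N):
  District 1, Support: 72×109/337 = 23.288
  District 1, Oppose: 72×102/337 = 21.792
  District 1, Undecided: 72×126/337 = 26.920
  District 2, Support: 58×109/337 = 18.760
  District 2, Oppose: 58×102/337 = 17.555
  District 2, Undecided: 58×126/337 = 21.685
  District 3, Support: 100×109/337 = 32.344
  District 3, Oppose: 100×102/337 = 30.267
  District 3, Undecided: 100×126/337 = 37.389
  District 4, Support: 107×109/337 = 34.608
  District 4, Oppose: 107×102/337 = 32.386
  District 4, Undecided: 107×126/337 = 40.006
Contributions (O − E)²/E:
  (35 − 23.288)²/23.288 = 5.8902
  (22 − 21.792)²/21.792 = 0.0020
  (15 − 26.920)²/26.920 = 5.2781
  (26 − 18.760)²/18.760 = 2.7941
  (7 − 17.555)²/17.555 = 6.3462
  (25 − 21.685)²/21.685 = 0.5068
  (17 − 32.344)²/32.344 = 7.2792
  (41 − 30.267)²/30.267 = 3.8060
  (42 − 37.389)²/37.389 = 0.5687
  (31 − 34.608)²/34.608 = 0.3761
  (32 − 32.386)²/32.386 = 0.0046
  (44 − 40.006)²/40.006 = 0.3987
χ² = 5.8902 + 0.0020 + 5.2781 + 2.7941 + 6.3462 + 0.5068 + 7.2792 + 3.8060 + 0.5687 + 0.3761 + 0.0046 + 0.3987 = 33.25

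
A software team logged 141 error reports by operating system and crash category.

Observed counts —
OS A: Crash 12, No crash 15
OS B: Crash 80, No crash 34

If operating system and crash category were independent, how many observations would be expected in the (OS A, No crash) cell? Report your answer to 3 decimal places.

9.383

Row total (OS A) = 27; column total (No crash) = 49; grand total N = 141.
Expected count = (row total × column total) / N = 27 × 49 / 141 = 9.383.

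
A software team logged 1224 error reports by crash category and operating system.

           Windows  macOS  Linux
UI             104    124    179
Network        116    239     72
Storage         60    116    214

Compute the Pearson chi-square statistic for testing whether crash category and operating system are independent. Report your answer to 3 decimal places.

145.089

Row totals: 407, 427, 390. Column totals: 280, 479, 465. Grand total N = 1224.
Expected counts (row total × column total / N):
  UI, Windows: 407×280/1224 = 93.1046
  UI, macOS: 407×479/1224 = 159.2753
  UI, Linux: 407×465/1224 = 154.6201
  Network, Windows: 427×280/1224 = 97.6797
  Network, macOS: 427×479/1224 = 167.1021
  Network, Linux: 427×465/1224 = 162.2181
  Storage, Windows: 390×280/1224 = 89.2157
  Storage, macOS: 390×479/1224 = 152.6225
  Storage, Linux: 390×465/1224 = 148.1618
Contributions (O − E)²/E:
  (104 − 93.1046)²/93.1046 = 1.2750
  (124 − 159.2753)²/159.2753 = 7.8126
  (179 − 154.6201)²/154.6201 = 3.8441
  (116 − 97.6797)²/97.6797 = 3.4361
  (239 − 167.1021)²/167.1021 = 30.9350
  (72 − 162.2181)²/162.2181 = 50.1751
  (60 − 89.2157)²/89.2157 = 9.5673
  (116 − 152.6225)²/152.6225 = 8.7877
  (214 − 148.1618)²/148.1618 = 29.2563
χ² = 1.2750 + 7.8126 + 3.8441 + 3.4361 + 30.9350 + 50.1751 + 9.5673 + 8.7877 + 29.2563 = 145.089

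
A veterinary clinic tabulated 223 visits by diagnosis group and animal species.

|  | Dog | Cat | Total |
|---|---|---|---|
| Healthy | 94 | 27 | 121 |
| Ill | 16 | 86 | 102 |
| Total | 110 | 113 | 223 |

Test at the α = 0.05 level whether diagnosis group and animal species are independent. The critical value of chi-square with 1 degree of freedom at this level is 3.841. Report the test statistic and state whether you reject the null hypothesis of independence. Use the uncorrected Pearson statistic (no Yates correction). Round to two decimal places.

Grand total N = 223.
Expected counts (row total × column total / N):
  Healthy, Dog: 121×110/223 = 59.686
  Healthy, Cat: 121×113/223 = 61.314
  Ill, Dog: 102×110/223 = 50.314
  Ill, Cat: 102×113/223 = 51.686
Contributions (O − E)²/E:
  (94 − 59.686)²/59.686 = 19.7274
  (27 − 61.314)²/61.314 = 19.2036
  (16 − 50.314)²/50.314 = 23.4020
  (86 − 51.686)²/51.686 = 22.7808
χ² = 19.7274 + 19.2036 + 23.4020 + 22.7808 = 85.11
df = (2−1)(2−1) = 1. Since 85.11 > 3.841, reject the null hypothesis of independence at α = 0.05.

85.11; reject H₀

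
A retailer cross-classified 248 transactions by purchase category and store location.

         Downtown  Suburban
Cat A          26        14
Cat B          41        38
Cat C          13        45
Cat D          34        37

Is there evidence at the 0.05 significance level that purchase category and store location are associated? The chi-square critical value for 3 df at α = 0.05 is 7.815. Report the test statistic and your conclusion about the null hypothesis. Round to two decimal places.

Row totals: 40, 79, 58, 71. Column totals: 114, 134. Grand total N = 248.
Expected counts (row total × column total / N):
  Cat A, Downtown: 40×114/248 = 18.3871
  Cat A, Suburban: 40×134/248 = 21.6129
  Cat B, Downtown: 79×114/248 = 36.3145
  Cat B, Suburban: 79×134/248 = 42.6855
  Cat C, Downtown: 58×114/248 = 26.6613
  Cat C, Suburban: 58×134/248 = 31.3387
  Cat D, Downtown: 71×114/248 = 32.6371
  Cat D, Suburban: 71×134/248 = 38.3629
Contributions (O − E)²/E:
  (26 − 18.3871)²/18.3871 = 3.1520
  (14 − 21.6129)²/21.6129 = 2.6816
  (41 − 36.3145)²/36.3145 = 0.6045
  (38 − 42.6855)²/42.6855 = 0.5143
  (13 − 26.6613)²/26.6613 = 7.0001
  (45 − 31.3387)²/31.3387 = 5.9553
  (34 − 32.6371)²/32.6371 = 0.0569
  (37 − 38.3629)²/38.3629 = 0.0484
χ² = 3.1520 + 2.6816 + 0.6045 + 0.5143 + 7.0001 + 5.9553 + 0.0569 + 0.0484 = 20.01
df = (4−1)(2−1) = 3. Since 20.01 > 7.815, reject the null hypothesis of independence at α = 0.05.

20.01; reject H₀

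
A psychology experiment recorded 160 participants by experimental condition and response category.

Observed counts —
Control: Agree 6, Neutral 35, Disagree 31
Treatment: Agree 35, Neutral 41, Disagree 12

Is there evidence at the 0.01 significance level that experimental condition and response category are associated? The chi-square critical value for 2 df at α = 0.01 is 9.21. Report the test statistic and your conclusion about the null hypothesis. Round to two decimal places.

28.06; reject H₀

Row totals: 72, 88. Column totals: 41, 76, 43. Grand total N = 160.
Expected counts (row total × column total / N):
  Control, Agree: 72×41/160 = 18.450
  Control, Neutral: 72×76/160 = 34.200
  Control, Disagree: 72×43/160 = 19.350
  Treatment, Agree: 88×41/160 = 22.550
  Treatment, Neutral: 88×76/160 = 41.800
  Treatment, Disagree: 88×43/160 = 23.650
Contributions (O − E)²/E:
  (6 − 18.450)²/18.450 = 8.4012
  (35 − 34.200)²/34.200 = 0.0187
  (31 − 19.350)²/19.350 = 7.0141
  (35 − 22.550)²/22.550 = 6.8737
  (41 − 41.800)²/41.800 = 0.0153
  (12 − 23.650)²/23.650 = 5.7388
χ² = 8.4012 + 0.0187 + 7.0141 + 6.8737 + 0.0153 + 5.7388 = 28.06
df = (2−1)(3−1) = 2. Since 28.06 > 9.21, reject the null hypothesis of independence at α = 0.01.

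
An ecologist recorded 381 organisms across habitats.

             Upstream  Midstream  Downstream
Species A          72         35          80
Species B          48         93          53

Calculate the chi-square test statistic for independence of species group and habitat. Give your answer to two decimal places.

36.45

Row totals: 187, 194. Column totals: 120, 128, 133. Grand total N = 381.
Expected counts (row total × column total / N):
  Species A, Upstream: 187×120/381 = 58.898
  Species A, Midstream: 187×128/381 = 62.824
  Species A, Downstream: 187×133/381 = 65.278
  Species B, Upstream: 194×120/381 = 61.102
  Species B, Midstream: 194×128/381 = 65.176
  Species B, Downstream: 194×133/381 = 67.722
Contributions (O − E)²/E:
  (72 − 58.898)²/58.898 = 2.9146
  (35 − 62.824)²/62.824 = 12.3229
  (80 − 65.278)²/65.278 = 3.3202
  (48 − 61.102)²/61.102 = 2.8094
  (93 − 65.176)²/65.176 = 11.8782
  (53 − 67.722)²/67.722 = 3.2004
χ² = 2.9146 + 12.3229 + 3.3202 + 2.8094 + 11.8782 + 3.2004 = 36.45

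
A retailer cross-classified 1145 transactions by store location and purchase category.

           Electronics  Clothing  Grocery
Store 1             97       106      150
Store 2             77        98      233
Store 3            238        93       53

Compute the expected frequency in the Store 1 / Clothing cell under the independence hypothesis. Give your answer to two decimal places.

91.56

Row total (Store 1) = 353; column total (Clothing) = 297; grand total N = 1145.
Expected count = (row total × column total) / N = 353 × 297 / 1145 = 91.56.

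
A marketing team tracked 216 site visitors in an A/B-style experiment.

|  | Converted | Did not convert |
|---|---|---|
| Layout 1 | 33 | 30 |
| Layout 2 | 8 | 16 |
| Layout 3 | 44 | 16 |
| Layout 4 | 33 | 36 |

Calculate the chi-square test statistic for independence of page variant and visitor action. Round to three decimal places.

Row totals: 63, 24, 60, 69. Column totals: 118, 98. Grand total N = 216.
Expected counts (row total × column total / N):
  Layout 1, Converted: 63×118/216 = 34.4167
  Layout 1, Did not convert: 63×98/216 = 28.5833
  Layout 2, Converted: 24×118/216 = 13.1111
  Layout 2, Did not convert: 24×98/216 = 10.8889
  Layout 3, Converted: 60×118/216 = 32.7778
  Layout 3, Did not convert: 60×98/216 = 27.2222
  Layout 4, Converted: 69×118/216 = 37.6944
  Layout 4, Did not convert: 69×98/216 = 31.3056
Contributions (O − E)²/E:
  (33 − 34.4167)²/34.4167 = 0.0583
  (30 − 28.5833)²/28.5833 = 0.0702
  (8 − 13.1111)²/13.1111 = 1.9925
  (16 − 10.8889)²/10.8889 = 2.3991
  (44 − 32.7778)²/32.7778 = 3.8422
  (16 − 27.2222)²/27.2222 = 4.6263
  (33 − 37.6944)²/37.6944 = 0.5846
  (36 − 31.3056)²/31.3056 = 0.7039
χ² = 0.0583 + 0.0702 + 1.9925 + 2.3991 + 3.8422 + 4.6263 + 0.5846 + 0.7039 = 14.277

14.277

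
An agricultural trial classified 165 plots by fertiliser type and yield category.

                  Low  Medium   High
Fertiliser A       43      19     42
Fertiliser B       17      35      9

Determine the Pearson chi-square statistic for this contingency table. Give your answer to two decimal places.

Row totals: 104, 61. Column totals: 60, 54, 51. Grand total N = 165.
Expected counts (row total × column total / N):
  Fertiliser A, Low: 104×60/165 = 37.8182
  Fertiliser A, Medium: 104×54/165 = 34.0364
  Fertiliser A, High: 104×51/165 = 32.1455
  Fertiliser B, Low: 61×60/165 = 22.1818
  Fertiliser B, Medium: 61×54/165 = 19.9636
  Fertiliser B, High: 61×51/165 = 18.8545
Contributions (O − E)²/E:
  (43 − 37.8182)²/37.8182 = 0.7100
  (19 − 34.0364)²/34.0364 = 6.6427
  (42 − 32.1455)²/32.1455 = 3.0210
  (17 − 22.1818)²/22.1818 = 1.2105
  (35 − 19.9636)²/19.9636 = 11.3253
  (9 − 18.8545)²/18.8545 = 5.1506
χ² = 0.7100 + 6.6427 + 3.0210 + 1.2105 + 11.3253 + 5.1506 = 28.06

28.06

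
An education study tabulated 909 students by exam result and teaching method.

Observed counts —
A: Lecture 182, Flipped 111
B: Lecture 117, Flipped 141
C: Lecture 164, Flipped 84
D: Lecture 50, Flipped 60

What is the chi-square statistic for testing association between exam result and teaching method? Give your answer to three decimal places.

Row totals: 293, 258, 248, 110. Column totals: 513, 396. Grand total N = 909.
Expected counts (row total × column total / N):
  A, Lecture: 293×513/909 = 165.35644
  A, Flipped: 293×396/909 = 127.64356
  B, Lecture: 258×513/909 = 145.60396
  B, Flipped: 258×396/909 = 112.39604
  C, Lecture: 248×513/909 = 139.96040
  C, Flipped: 248×396/909 = 108.03960
  D, Lecture: 110×513/909 = 62.07921
  D, Flipped: 110×396/909 = 47.92079
Contributions (O − E)²/E:
  (182 − 165.35644)²/165.35644 = 1.6752
  (111 − 127.64356)²/127.64356 = 2.1702
  (117 − 145.60396)²/145.60396 = 5.6193
  (141 − 112.39604)²/112.39604 = 7.2795
  (164 − 139.96040)²/139.96040 = 4.1290
  (84 − 108.03960)²/108.03960 = 5.3490
  (50 − 62.07921)²/62.07921 = 2.3503
  (60 − 47.92079)²/47.92079 = 3.0448
χ² = 1.6752 + 2.1702 + 5.6193 + 7.2795 + 4.1290 + 5.3490 + 2.3503 + 3.0448 = 31.617

31.617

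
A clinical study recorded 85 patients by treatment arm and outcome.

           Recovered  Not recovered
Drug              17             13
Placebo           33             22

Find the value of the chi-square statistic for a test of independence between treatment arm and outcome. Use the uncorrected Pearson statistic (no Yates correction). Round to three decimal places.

Row totals: 30, 55. Column totals: 50, 35. Grand total N = 85.
Expected counts (row total × column total / N):
  Drug, Recovered: 30×50/85 = 17.6471
  Drug, Not recovered: 30×35/85 = 12.3529
  Placebo, Recovered: 55×50/85 = 32.3529
  Placebo, Not recovered: 55×35/85 = 22.6471
Contributions (O − E)²/E:
  (17 − 17.6471)²/17.6471 = 0.0237
  (13 − 12.3529)²/12.3529 = 0.0339
  (33 − 32.3529)²/32.3529 = 0.0129
  (22 − 22.6471)²/22.6471 = 0.0185
χ² = 0.0237 + 0.0339 + 0.0129 + 0.0185 = 0.089

0.089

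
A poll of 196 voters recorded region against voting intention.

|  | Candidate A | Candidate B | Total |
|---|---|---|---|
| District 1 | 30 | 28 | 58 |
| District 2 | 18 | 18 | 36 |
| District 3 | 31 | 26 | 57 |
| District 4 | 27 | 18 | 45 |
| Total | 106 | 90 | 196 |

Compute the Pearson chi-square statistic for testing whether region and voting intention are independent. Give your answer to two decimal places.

Grand total N = 196.
Expected counts (row total × column total / N):
  District 1, Candidate A: 58×106/196 = 31.367
  District 1, Candidate B: 58×90/196 = 26.633
  District 2, Candidate A: 36×106/196 = 19.469
  District 2, Candidate B: 36×90/196 = 16.531
  District 3, Candidate A: 57×106/196 = 30.827
  District 3, Candidate B: 57×90/196 = 26.173
  District 4, Candidate A: 45×106/196 = 24.337
  District 4, Candidate B: 45×90/196 = 20.663
Contributions (O − E)²/E:
  (30 − 31.367)²/31.367 = 0.0596
  (28 − 26.633)²/26.633 = 0.0702
  (18 − 19.469)²/19.469 = 0.1108
  (18 − 16.531)²/16.531 = 0.1305
  (31 − 30.827)²/30.827 = 0.0010
  (26 − 26.173)²/26.173 = 0.0011
  (27 − 24.337)²/24.337 = 0.2914
  (18 − 20.663)²/20.663 = 0.3432
χ² = 0.0596 + 0.0702 + 0.1108 + 0.1305 + 0.0010 + 0.0011 + 0.2914 + 0.3432 = 1.01

1.01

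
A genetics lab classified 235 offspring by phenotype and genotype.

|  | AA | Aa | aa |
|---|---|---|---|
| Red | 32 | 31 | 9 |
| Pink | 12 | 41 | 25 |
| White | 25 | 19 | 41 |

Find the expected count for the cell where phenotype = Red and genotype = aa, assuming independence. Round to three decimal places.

Row total (Red) = 72; column total (aa) = 75; grand total N = 235.
Expected count = (row total × column total) / N = 72 × 75 / 235 = 22.979.

22.979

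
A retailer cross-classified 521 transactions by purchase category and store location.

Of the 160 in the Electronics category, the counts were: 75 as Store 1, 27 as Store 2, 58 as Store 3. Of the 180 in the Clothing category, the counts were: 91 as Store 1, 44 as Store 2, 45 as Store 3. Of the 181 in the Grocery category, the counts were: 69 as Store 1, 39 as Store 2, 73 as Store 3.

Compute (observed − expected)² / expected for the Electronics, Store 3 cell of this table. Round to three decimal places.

0.289

Row total (Electronics) = 160; column total (Store 3) = 176; N = 521.
Expected count E = 160 × 176 / 521 = 54.04990.
Contribution = (O − E)²/E = (58 − 54.04990)² / 54.04990 = 0.289.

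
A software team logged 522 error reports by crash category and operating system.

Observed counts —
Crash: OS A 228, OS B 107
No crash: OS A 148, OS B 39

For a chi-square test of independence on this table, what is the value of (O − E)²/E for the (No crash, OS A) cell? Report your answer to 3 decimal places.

Row total (No crash) = 187; column total (OS A) = 376; N = 522.
Expected count E = 187 × 376 / 522 = 134.6973.
Contribution = (O − E)²/E = (148 − 134.6973)² / 134.6973 = 1.314.

1.314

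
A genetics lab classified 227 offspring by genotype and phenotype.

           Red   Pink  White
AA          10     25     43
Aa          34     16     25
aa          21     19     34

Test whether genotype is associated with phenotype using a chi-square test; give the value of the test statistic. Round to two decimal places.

19.87

Row totals: 78, 75, 74. Column totals: 65, 60, 102. Grand total N = 227.
Expected counts (row total × column total / N):
  AA, Red: 78×65/227 = 22.335
  AA, Pink: 78×60/227 = 20.617
  AA, White: 78×102/227 = 35.048
  Aa, Red: 75×65/227 = 21.476
  Aa, Pink: 75×60/227 = 19.824
  Aa, White: 75×102/227 = 33.700
  aa, Red: 74×65/227 = 21.189
  aa, Pink: 74×60/227 = 19.559
  aa, White: 74×102/227 = 33.251
Contributions (O − E)²/E:
  (10 − 22.335)²/22.335 = 6.8123
  (25 − 20.617)²/20.617 = 0.9318
  (43 − 35.048)²/35.048 = 1.8042
  (34 − 21.476)²/21.476 = 7.3035
  (16 − 19.824)²/19.824 = 0.7376
  (25 − 33.700)²/33.700 = 2.2460
  (21 − 21.189)²/21.189 = 0.0017
  (19 − 19.559)²/19.559 = 0.0160
  (34 − 33.251)²/33.251 = 0.0169
χ² = 6.8123 + 0.9318 + 1.8042 + 7.3035 + 0.7376 + 2.2460 + 0.0017 + 0.0160 + 0.0169 = 19.87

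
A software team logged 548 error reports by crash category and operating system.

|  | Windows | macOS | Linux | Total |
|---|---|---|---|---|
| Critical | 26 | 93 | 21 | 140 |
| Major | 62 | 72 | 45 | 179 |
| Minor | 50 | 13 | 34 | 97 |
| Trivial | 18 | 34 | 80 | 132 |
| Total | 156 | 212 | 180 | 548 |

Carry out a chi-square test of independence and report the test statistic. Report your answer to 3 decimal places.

Grand total N = 548.
Expected counts (row total × column total / N):
  Critical, Windows: 140×156/548 = 39.8540
  Critical, macOS: 140×212/548 = 54.1606
  Critical, Linux: 140×180/548 = 45.9854
  Major, Windows: 179×156/548 = 50.9562
  Major, macOS: 179×212/548 = 69.2482
  Major, Linux: 179×180/548 = 58.7956
  Minor, Windows: 97×156/548 = 27.6131
  Minor, macOS: 97×212/548 = 37.5255
  Minor, Linux: 97×180/548 = 31.8613
  Trivial, Windows: 132×156/548 = 37.5766
  Trivial, macOS: 132×212/548 = 51.0657
  Trivial, Linux: 132×180/548 = 43.3577
Contributions (O − E)²/E:
  (26 − 39.8540)²/39.8540 = 4.8159
  (93 − 54.1606)²/54.1606 = 27.8523
  (21 − 45.9854)²/45.9854 = 13.5754
  (62 − 50.9562)²/50.9562 = 2.3935
  (72 − 69.2482)²/69.2482 = 0.1094
  (45 − 58.7956)²/58.7956 = 3.2370
  (50 − 27.6131)²/27.6131 = 18.1498
  (13 − 37.5255)²/37.5255 = 16.0291
  (34 − 31.8613)²/31.8613 = 0.1436
  (18 − 37.5766)²/37.5766 = 10.1990
  (34 − 51.0657)²/51.0657 = 5.7032
  (80 − 43.3577)²/43.3577 = 30.9670
χ² = 4.8159 + 27.8523 + 13.5754 + 2.3935 + 0.1094 + 3.2370 + 18.1498 + 16.0291 + 0.1436 + 10.1990 + 5.7032 + 30.9670 = 133.175

133.175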